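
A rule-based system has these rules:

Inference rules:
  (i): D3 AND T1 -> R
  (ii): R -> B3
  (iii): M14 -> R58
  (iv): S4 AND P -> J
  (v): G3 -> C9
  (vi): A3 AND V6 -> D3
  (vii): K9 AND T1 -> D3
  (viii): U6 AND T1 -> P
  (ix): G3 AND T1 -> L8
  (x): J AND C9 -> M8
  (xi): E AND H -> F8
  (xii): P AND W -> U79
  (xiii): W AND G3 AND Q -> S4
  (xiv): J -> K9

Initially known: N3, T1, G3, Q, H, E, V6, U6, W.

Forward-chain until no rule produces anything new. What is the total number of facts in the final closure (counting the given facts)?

Round 1 — (v), (viii), (ix), (xi), (xiii), derive C9, P, L8, F8, S4.
Round 2 — (iv), (xii), derive J, U79.
Round 3 — (x), (xiv), derive M8, K9.
Round 4 — (vii), derive D3.
Round 5 — (i), derive R.
Round 6 — (ii), derive B3.
Closure: {B3, C9, D3, E, F8, G3, H, J, K9, L8, M8, N3, P, Q, R, S4, T1, U6, U79, V6, W} — 21 facts.

21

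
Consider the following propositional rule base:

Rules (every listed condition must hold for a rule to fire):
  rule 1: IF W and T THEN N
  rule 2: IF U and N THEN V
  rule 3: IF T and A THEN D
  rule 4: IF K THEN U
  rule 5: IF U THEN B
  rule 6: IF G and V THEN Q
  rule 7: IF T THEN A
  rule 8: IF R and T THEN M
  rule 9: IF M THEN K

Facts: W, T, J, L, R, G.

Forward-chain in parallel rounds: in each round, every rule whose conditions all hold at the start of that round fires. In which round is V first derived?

[1] rule 1 [IF W and T THEN N]; rule 7 [IF T THEN A]; rule 8 [IF R and T THEN M]. ⇒ new: N, A, M.
[2] rule 3 [IF T and A THEN D]; rule 9 [IF M THEN K]. ⇒ new: D, K.
[3] rule 4 [IF K THEN U]. ⇒ new: U.
[4] rule 2 [IF U and N THEN V]; rule 5 [IF U THEN B]. ⇒ new: V, B.
V first appears in round 4.

4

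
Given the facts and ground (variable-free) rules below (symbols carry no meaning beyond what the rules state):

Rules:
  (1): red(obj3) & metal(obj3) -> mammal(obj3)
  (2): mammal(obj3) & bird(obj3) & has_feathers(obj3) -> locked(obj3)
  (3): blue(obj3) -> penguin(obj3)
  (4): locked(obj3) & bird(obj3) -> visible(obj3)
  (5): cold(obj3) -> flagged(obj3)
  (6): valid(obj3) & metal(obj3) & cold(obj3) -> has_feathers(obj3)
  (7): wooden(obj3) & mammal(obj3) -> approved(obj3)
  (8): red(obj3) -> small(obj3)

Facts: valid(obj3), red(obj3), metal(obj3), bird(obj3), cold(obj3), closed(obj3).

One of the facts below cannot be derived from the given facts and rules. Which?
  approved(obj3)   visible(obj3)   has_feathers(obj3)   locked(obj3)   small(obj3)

approved(obj3)

Round 1: (1) [red(obj3) & metal(obj3) -> mammal(obj3)]; (5) [cold(obj3) -> flagged(obj3)]; (6) [valid(obj3) & metal(obj3) & cold(obj3) -> has_feathers(obj3)]; (8) [red(obj3) -> small(obj3)]. New: mammal(obj3), flagged(obj3), has_feathers(obj3), small(obj3).
Round 2: (2) [mammal(obj3) & bird(obj3) & has_feathers(obj3) -> locked(obj3)]. New: locked(obj3).
Round 3: (4) [locked(obj3) & bird(obj3) -> visible(obj3)]. New: visible(obj3).
Derived: locked(obj3) (round 2), visible(obj3) (round 3), small(obj3) (round 1), has_feathers(obj3) (round 1). approved(obj3) never appears in any round.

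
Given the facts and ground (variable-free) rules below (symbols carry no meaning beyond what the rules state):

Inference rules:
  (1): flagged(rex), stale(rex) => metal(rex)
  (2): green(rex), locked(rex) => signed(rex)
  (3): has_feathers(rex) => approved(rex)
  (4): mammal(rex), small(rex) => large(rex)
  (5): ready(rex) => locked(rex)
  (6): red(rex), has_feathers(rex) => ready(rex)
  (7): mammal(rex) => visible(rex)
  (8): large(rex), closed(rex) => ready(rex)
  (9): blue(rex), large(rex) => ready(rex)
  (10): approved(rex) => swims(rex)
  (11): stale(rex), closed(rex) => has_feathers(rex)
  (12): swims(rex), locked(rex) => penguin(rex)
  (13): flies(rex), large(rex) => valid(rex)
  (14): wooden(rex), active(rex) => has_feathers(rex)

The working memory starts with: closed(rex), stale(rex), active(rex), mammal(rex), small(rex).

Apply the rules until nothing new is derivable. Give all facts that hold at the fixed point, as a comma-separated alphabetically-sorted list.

Round 1 fires (4), (7), (11), giving large(rex), visible(rex), has_feathers(rex).
Round 2 fires (3), (8), giving approved(rex), ready(rex).
Round 3 fires (5), (10), giving locked(rex), swims(rex).
Round 4 fires (12), giving penguin(rex).

active(rex), approved(rex), closed(rex), has_feathers(rex), large(rex), locked(rex), mammal(rex), penguin(rex), ready(rex), small(rex), stale(rex), swims(rex), visible(rex)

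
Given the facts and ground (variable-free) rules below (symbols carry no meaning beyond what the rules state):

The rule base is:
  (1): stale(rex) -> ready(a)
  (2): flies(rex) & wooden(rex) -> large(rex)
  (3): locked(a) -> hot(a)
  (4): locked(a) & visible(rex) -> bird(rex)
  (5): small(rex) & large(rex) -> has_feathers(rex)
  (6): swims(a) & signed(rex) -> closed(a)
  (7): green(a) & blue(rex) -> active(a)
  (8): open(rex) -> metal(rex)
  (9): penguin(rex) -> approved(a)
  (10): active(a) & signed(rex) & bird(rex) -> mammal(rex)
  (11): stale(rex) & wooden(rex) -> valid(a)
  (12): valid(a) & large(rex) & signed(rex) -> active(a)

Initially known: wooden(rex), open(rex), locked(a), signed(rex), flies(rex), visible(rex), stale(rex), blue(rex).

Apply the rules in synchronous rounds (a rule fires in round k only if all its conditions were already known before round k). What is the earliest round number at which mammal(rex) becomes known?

Round 1 fires (1), (2), (3), (4), (8), (11), giving ready(a), large(rex), hot(a), bird(rex), metal(rex), valid(a).
Round 2 fires (12), giving active(a).
Round 3 fires (10), giving mammal(rex).
mammal(rex) first appears in round 3.

3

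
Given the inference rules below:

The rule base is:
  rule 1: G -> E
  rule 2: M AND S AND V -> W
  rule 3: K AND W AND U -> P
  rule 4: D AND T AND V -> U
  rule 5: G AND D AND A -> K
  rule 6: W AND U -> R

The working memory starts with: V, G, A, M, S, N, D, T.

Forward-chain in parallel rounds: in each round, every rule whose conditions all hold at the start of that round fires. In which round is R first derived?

2

[1] rule 1 [G -> E]; rule 2 [M AND S AND V -> W]; rule 4 [D AND T AND V -> U]; rule 5 [G AND D AND A -> K]. ⇒ new: E, W, U, K.
[2] rule 3 [K AND W AND U -> P]; rule 6 [W AND U -> R]. ⇒ new: P, R.
R first appears in round 2.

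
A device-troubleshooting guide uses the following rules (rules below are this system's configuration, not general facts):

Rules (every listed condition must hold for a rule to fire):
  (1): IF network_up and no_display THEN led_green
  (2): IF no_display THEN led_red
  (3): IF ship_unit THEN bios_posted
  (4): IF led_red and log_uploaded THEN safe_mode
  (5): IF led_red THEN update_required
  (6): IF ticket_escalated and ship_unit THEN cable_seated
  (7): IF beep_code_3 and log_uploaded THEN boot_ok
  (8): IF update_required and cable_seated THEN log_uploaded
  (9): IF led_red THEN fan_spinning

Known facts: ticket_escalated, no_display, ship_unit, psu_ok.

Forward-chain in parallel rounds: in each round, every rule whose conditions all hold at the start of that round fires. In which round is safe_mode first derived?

4

Round 1 fires (2), (3), (6), giving led_red, bios_posted, cable_seated.
Round 2 fires (5), (9), giving update_required, fan_spinning.
Round 3 fires (8), giving log_uploaded.
Round 4 fires (4), giving safe_mode.
safe_mode first appears in round 4.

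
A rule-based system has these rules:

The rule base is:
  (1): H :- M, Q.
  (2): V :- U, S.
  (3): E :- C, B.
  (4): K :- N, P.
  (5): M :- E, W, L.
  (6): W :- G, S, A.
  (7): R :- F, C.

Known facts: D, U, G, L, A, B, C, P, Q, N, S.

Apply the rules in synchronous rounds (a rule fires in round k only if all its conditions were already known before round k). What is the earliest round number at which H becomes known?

3

[1] (2) [V :- U, S.]; (3) [E :- C, B.]; (4) [K :- N, P.]; (6) [W :- G, S, A.]. ⇒ new: V, E, K, W.
[2] (5) [M :- E, W, L.]. ⇒ new: M.
[3] (1) [H :- M, Q.]. ⇒ new: H.
H first appears in round 3.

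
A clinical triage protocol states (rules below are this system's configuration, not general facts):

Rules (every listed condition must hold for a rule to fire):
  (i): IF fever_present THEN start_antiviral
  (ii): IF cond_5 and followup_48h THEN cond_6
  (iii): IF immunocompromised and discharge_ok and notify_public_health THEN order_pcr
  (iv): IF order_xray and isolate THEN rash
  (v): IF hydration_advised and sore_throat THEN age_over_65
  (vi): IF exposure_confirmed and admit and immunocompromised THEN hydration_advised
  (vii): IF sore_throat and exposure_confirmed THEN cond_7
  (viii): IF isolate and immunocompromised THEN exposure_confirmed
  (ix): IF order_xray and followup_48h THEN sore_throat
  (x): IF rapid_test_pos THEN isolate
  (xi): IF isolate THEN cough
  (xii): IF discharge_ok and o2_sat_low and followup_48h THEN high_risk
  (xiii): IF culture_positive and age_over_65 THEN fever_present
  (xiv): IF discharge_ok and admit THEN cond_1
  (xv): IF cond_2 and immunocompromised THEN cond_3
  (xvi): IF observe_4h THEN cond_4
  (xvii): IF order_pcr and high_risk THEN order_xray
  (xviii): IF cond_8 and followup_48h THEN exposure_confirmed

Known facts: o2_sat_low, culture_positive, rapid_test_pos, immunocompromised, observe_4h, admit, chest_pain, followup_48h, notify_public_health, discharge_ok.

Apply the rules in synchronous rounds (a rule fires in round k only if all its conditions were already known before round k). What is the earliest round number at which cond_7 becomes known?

Round 1 fires (iii), (x), (xii), (xiv), (xvi), giving order_pcr, isolate, high_risk, cond_1, cond_4.
Round 2 fires (viii), (xi), (xvii), giving exposure_confirmed, cough, order_xray.
Round 3 fires (iv), (vi), (ix), giving rash, hydration_advised, sore_throat.
Round 4 fires (v), (vii), giving age_over_65, cond_7.
cond_7 first appears in round 4.

4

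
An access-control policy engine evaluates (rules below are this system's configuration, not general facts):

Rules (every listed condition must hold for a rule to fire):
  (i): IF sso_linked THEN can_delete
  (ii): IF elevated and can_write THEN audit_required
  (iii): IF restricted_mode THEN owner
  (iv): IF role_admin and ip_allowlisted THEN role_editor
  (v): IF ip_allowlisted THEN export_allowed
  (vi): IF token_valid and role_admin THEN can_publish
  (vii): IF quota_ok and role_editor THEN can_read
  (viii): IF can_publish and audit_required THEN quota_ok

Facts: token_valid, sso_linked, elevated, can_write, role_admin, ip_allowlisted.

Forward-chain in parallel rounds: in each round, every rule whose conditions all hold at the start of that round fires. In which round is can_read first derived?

3

Round 1 fires (i), (ii), (iv), (v), (vi), giving can_delete, audit_required, role_editor, export_allowed, can_publish.
Round 2 fires (viii), giving quota_ok.
Round 3 fires (vii), giving can_read.
can_read first appears in round 3.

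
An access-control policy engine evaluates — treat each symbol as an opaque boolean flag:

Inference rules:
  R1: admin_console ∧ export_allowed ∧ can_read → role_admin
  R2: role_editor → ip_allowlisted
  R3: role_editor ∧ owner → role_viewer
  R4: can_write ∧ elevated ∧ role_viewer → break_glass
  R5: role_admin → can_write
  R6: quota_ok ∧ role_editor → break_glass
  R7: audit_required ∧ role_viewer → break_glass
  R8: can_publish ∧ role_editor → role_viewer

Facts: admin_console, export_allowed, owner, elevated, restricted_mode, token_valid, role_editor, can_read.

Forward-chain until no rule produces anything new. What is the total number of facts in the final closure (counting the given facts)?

Round 1 — R1, R2, R3, derive role_admin, ip_allowlisted, role_viewer.
Round 2 — R5, derive can_write.
Round 3 — R4, derive break_glass.
Closure: {admin_console, break_glass, can_read, can_write, elevated, export_allowed, ip_allowlisted, owner, restricted_mode, role_admin, role_editor, role_viewer, token_valid} — 13 facts.

13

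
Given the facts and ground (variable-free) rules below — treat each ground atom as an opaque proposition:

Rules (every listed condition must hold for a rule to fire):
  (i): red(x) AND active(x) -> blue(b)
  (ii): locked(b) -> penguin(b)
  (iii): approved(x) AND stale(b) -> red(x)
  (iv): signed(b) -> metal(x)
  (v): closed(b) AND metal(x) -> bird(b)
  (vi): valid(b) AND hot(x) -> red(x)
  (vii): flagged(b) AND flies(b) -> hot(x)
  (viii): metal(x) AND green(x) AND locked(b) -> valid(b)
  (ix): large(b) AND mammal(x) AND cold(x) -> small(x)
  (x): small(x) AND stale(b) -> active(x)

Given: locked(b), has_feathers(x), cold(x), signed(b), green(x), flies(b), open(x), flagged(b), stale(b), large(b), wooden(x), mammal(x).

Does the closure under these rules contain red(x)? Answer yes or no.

Round 1 — (ii), (iv), (vii), (ix), derive penguin(b), metal(x), hot(x), small(x).
Round 2 — (viii), (x), derive valid(b), active(x).
Round 3 — (vi), derive red(x).
Round 4 — (i), derive blue(b).
red(x) appears in round 3, so it is derivable.

yes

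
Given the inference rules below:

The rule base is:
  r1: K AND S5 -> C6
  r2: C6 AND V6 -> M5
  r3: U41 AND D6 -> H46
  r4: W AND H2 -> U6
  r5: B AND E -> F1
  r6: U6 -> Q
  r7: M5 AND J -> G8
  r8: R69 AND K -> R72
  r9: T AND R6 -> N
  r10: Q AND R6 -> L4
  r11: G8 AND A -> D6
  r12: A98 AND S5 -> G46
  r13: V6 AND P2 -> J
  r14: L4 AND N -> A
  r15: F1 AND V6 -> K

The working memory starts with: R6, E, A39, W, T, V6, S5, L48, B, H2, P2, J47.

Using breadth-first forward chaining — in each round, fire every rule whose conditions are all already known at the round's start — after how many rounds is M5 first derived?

4

[1] r4 [W AND H2 -> U6]; r5 [B AND E -> F1]; r9 [T AND R6 -> N]; r13 [V6 AND P2 -> J]. ⇒ new: U6, F1, N, J.
[2] r6 [U6 -> Q]; r15 [F1 AND V6 -> K]. ⇒ new: Q, K.
[3] r1 [K AND S5 -> C6]; r10 [Q AND R6 -> L4]. ⇒ new: C6, L4.
[4] r2 [C6 AND V6 -> M5]; r14 [L4 AND N -> A]. ⇒ new: M5, A.
M5 first appears in round 4.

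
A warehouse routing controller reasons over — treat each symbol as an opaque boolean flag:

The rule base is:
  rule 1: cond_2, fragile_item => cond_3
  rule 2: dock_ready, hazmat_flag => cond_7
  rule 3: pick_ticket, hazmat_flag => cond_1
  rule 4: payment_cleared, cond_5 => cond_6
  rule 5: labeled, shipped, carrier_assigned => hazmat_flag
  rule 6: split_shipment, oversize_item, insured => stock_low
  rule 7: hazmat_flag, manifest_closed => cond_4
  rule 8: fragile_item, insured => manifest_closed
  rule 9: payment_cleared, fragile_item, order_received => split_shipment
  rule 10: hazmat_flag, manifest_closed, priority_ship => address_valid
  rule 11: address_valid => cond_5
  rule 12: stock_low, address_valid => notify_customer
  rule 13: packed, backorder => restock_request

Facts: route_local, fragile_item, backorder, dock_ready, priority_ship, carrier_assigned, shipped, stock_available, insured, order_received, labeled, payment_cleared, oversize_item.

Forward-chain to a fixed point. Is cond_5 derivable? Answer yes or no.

yes

Round 1: rule 5 [labeled, shipped, carrier_assigned => hazmat_flag]; rule 8 [fragile_item, insured => manifest_closed]; rule 9 [payment_cleared, fragile_item, order_received => split_shipment]. Adds hazmat_flag, manifest_closed, split_shipment.
Round 2: rule 2 [dock_ready, hazmat_flag => cond_7]; rule 6 [split_shipment, oversize_item, insured => stock_low]; rule 7 [hazmat_flag, manifest_closed => cond_4]; rule 10 [hazmat_flag, manifest_closed, priority_ship => address_valid]. Adds cond_7, stock_low, cond_4, address_valid.
Round 3: rule 11 [address_valid => cond_5]; rule 12 [stock_low, address_valid => notify_customer]. Adds cond_5, notify_customer.
Round 4: rule 4 [payment_cleared, cond_5 => cond_6]. Adds cond_6.
cond_5 appears in round 3, so it is derivable.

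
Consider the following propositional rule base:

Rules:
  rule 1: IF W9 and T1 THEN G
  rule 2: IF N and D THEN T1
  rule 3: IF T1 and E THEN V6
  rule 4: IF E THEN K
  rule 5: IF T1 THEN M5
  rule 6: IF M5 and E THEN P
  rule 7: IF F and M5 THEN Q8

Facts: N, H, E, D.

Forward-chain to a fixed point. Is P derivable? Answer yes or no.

yes

[1] rule 2 [IF N and D THEN T1]; rule 4 [IF E THEN K]. ⇒ new: T1, K.
[2] rule 3 [IF T1 and E THEN V6]; rule 5 [IF T1 THEN M5]. ⇒ new: V6, M5.
[3] rule 6 [IF M5 and E THEN P]. ⇒ new: P.
P appears in round 3, so it is derivable.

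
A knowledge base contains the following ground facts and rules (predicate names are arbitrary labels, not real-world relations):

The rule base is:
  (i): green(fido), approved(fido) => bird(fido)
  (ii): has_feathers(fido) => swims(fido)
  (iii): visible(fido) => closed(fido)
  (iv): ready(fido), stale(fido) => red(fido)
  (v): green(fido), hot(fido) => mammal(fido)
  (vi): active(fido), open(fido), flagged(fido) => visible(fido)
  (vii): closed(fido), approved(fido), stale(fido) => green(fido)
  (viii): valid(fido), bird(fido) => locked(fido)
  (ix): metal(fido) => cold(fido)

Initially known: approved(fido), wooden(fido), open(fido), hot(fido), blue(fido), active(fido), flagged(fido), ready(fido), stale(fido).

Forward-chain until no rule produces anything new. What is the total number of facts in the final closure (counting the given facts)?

Round 1 — (iv), (vi), derive red(fido), visible(fido).
Round 2 — (iii), derive closed(fido).
Round 3 — (vii), derive green(fido).
Round 4 — (i), (v), derive bird(fido), mammal(fido).
Closure: {active(fido), approved(fido), bird(fido), blue(fido), closed(fido), flagged(fido), green(fido), hot(fido), mammal(fido), open(fido), ready(fido), red(fido), stale(fido), visible(fido), wooden(fido)} — 15 facts.

15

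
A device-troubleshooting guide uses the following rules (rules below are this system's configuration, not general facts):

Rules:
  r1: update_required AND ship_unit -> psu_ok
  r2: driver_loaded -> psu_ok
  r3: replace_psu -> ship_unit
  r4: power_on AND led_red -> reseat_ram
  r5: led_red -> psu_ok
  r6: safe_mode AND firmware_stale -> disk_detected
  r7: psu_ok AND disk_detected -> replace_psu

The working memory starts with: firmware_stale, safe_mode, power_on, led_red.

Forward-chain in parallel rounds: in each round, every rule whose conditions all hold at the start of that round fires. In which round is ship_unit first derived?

3

Round 1: r4 [power_on AND led_red -> reseat_ram]; r5 [led_red -> psu_ok]; r6 [safe_mode AND firmware_stale -> disk_detected]. New: reseat_ram, psu_ok, disk_detected.
Round 2: r7 [psu_ok AND disk_detected -> replace_psu]. New: replace_psu.
Round 3: r3 [replace_psu -> ship_unit]. New: ship_unit.
ship_unit first appears in round 3.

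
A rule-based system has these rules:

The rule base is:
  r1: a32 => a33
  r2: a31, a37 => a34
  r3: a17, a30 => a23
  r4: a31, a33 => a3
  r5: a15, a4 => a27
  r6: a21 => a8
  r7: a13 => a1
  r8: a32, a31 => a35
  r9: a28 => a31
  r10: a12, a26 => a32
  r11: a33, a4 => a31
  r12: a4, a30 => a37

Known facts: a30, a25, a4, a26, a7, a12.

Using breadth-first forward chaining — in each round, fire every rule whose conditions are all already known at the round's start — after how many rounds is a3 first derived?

4

Round 1: r10 [a12, a26 => a32]; r12 [a4, a30 => a37]. New: a32, a37.
Round 2: r1 [a32 => a33]. New: a33.
Round 3: r11 [a33, a4 => a31]. New: a31.
Round 4: r2 [a31, a37 => a34]; r4 [a31, a33 => a3]; r8 [a32, a31 => a35]. New: a34, a3, a35.
a3 first appears in round 4.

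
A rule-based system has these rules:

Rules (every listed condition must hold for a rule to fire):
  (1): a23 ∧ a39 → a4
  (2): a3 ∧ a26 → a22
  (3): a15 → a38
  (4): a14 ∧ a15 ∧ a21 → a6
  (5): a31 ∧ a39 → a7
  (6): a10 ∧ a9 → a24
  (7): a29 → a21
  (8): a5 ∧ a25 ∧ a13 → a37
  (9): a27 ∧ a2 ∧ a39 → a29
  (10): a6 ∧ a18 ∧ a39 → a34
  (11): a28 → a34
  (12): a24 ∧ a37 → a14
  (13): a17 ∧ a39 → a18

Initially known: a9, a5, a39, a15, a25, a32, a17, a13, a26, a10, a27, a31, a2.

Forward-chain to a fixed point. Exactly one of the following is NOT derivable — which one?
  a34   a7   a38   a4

Round 1 — (3), (5), (6), (8), (9), (13), derive a38, a7, a24, a37, a29, a18.
Round 2 — (7), (12), derive a21, a14.
Round 3 — (4), derive a6.
Round 4 — (10), derive a34.
Derived: a38 (round 1), a7 (round 1), a34 (round 4). a4 never appears in any round.

a4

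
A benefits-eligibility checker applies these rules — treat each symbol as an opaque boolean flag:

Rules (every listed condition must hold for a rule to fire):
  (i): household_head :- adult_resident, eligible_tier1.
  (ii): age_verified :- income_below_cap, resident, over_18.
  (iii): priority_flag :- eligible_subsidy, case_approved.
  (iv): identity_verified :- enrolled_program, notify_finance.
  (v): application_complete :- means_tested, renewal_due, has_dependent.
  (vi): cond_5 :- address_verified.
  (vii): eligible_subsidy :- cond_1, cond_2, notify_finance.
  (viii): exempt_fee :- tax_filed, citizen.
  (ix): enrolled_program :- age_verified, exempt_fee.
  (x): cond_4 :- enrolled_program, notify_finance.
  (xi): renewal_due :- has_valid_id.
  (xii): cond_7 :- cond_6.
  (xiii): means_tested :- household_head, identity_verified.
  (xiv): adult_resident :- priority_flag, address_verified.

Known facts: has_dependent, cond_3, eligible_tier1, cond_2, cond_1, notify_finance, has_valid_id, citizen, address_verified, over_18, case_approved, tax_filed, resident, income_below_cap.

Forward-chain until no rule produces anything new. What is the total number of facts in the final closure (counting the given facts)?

Round 1 fires (ii), (vi), (vii), (viii), (xi), giving age_verified, cond_5, eligible_subsidy, exempt_fee, renewal_due.
Round 2 fires (iii), (ix), giving priority_flag, enrolled_program.
Round 3 fires (iv), (x), (xiv), giving identity_verified, cond_4, adult_resident.
Round 4 fires (i), giving household_head.
Round 5 fires (xiii), giving means_tested.
Round 6 fires (v), giving application_complete.
Closure: {address_verified, adult_resident, age_verified, application_complete, case_approved, citizen, cond_1, cond_2, cond_3, cond_4, cond_5, eligible_subsidy, eligible_tier1, enrolled_program, exempt_fee, has_dependent, has_valid_id, household_head, identity_verified, income_below_cap, means_tested, notify_finance, over_18, priority_flag, renewal_due, resident, tax_filed} — 27 facts.

27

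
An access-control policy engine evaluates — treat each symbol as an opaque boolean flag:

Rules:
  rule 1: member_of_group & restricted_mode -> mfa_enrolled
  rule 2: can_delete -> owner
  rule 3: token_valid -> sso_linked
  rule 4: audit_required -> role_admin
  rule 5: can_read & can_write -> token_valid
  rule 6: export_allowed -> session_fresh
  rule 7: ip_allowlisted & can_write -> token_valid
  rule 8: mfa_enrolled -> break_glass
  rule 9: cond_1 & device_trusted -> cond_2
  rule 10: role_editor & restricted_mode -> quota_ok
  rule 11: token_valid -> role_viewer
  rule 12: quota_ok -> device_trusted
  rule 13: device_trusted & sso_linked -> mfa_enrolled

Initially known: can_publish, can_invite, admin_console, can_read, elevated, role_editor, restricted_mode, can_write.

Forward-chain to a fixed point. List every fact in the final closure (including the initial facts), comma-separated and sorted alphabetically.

admin_console, break_glass, can_invite, can_publish, can_read, can_write, device_trusted, elevated, mfa_enrolled, quota_ok, restricted_mode, role_editor, role_viewer, sso_linked, token_valid

[1] rule 5 [can_read & can_write -> token_valid]; rule 10 [role_editor & restricted_mode -> quota_ok]. ⇒ new: token_valid, quota_ok.
[2] rule 3 [token_valid -> sso_linked]; rule 11 [token_valid -> role_viewer]; rule 12 [quota_ok -> device_trusted]. ⇒ new: sso_linked, role_viewer, device_trusted.
[3] rule 13 [device_trusted & sso_linked -> mfa_enrolled]. ⇒ new: mfa_enrolled.
[4] rule 8 [mfa_enrolled -> break_glass]. ⇒ new: break_glass.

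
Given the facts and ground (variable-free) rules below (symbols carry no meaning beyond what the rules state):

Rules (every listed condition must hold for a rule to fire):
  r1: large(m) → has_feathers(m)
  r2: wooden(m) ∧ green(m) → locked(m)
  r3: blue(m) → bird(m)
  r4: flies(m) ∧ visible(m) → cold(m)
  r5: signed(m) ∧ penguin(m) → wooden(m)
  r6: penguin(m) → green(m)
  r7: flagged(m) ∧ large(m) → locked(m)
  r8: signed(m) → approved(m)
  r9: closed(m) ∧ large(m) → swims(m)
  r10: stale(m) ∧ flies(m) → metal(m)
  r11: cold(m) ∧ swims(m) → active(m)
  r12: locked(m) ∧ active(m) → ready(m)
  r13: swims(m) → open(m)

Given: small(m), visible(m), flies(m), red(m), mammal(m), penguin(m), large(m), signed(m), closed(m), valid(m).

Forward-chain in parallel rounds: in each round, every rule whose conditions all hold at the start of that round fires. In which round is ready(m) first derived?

3

Round 1 — r1, r4, r5, r6, r8, r9, derive has_feathers(m), cold(m), wooden(m), green(m), approved(m), swims(m).
Round 2 — r2, r11, r13, derive locked(m), active(m), open(m).
Round 3 — r12, derive ready(m).
ready(m) first appears in round 3.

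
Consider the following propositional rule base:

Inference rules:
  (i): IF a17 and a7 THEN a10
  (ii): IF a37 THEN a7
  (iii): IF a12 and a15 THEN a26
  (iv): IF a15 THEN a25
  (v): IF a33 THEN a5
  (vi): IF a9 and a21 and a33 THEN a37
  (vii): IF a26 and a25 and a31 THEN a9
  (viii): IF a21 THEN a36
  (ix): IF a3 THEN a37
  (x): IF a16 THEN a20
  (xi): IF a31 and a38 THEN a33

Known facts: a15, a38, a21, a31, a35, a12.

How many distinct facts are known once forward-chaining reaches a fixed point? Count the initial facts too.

14

Round 1: (iii) [IF a12 and a15 THEN a26]; (iv) [IF a15 THEN a25]; (viii) [IF a21 THEN a36]; (xi) [IF a31 and a38 THEN a33]. New: a26, a25, a36, a33.
Round 2: (v) [IF a33 THEN a5]; (vii) [IF a26 and a25 and a31 THEN a9]. New: a5, a9.
Round 3: (vi) [IF a9 and a21 and a33 THEN a37]. New: a37.
Round 4: (ii) [IF a37 THEN a7]. New: a7.
Closure: {a12, a15, a21, a25, a26, a31, a33, a35, a36, a37, a38, a5, a7, a9} — 14 facts.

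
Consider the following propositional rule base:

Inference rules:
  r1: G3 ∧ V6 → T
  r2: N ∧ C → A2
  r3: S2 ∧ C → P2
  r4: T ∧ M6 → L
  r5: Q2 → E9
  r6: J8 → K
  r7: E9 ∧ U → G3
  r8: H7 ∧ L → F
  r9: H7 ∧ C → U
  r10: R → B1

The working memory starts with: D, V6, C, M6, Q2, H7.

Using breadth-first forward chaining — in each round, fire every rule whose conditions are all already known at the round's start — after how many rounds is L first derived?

Round 1 — r5, r9, derive E9, U.
Round 2 — r7, derive G3.
Round 3 — r1, derive T.
Round 4 — r4, derive L.
L first appears in round 4.

4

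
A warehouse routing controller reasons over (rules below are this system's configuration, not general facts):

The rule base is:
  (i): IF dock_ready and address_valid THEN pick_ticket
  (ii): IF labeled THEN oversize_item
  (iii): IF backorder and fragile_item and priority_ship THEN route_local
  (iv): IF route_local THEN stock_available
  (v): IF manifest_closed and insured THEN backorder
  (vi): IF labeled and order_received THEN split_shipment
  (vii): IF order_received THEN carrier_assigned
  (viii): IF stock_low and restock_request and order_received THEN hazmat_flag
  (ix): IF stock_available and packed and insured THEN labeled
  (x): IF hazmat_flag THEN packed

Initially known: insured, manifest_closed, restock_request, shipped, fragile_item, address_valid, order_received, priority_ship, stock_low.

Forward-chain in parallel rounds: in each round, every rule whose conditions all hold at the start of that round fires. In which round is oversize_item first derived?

Round 1: (v) [IF manifest_closed and insured THEN backorder]; (vii) [IF order_received THEN carrier_assigned]; (viii) [IF stock_low and restock_request and order_received THEN hazmat_flag]. Adds backorder, carrier_assigned, hazmat_flag.
Round 2: (iii) [IF backorder and fragile_item and priority_ship THEN route_local]; (x) [IF hazmat_flag THEN packed]. Adds route_local, packed.
Round 3: (iv) [IF route_local THEN stock_available]. Adds stock_available.
Round 4: (ix) [IF stock_available and packed and insured THEN labeled]. Adds labeled.
Round 5: (ii) [IF labeled THEN oversize_item]; (vi) [IF labeled and order_received THEN split_shipment]. Adds oversize_item, split_shipment.
oversize_item first appears in round 5.

5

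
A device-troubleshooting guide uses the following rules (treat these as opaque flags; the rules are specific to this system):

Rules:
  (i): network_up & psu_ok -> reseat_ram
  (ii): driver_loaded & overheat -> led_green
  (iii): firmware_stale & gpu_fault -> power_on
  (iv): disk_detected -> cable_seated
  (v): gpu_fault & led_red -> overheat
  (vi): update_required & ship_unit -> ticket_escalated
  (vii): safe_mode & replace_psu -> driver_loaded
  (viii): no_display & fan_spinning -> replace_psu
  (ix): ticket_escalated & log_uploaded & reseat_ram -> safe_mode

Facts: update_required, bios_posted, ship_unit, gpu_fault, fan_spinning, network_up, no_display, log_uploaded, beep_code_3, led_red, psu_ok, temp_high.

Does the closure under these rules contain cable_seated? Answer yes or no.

no

[1] (i) [network_up & psu_ok -> reseat_ram]; (v) [gpu_fault & led_red -> overheat]; (vi) [update_required & ship_unit -> ticket_escalated]; (viii) [no_display & fan_spinning -> replace_psu]. ⇒ new: reseat_ram, overheat, ticket_escalated, replace_psu.
[2] (ix) [ticket_escalated & log_uploaded & reseat_ram -> safe_mode]. ⇒ new: safe_mode.
[3] (vii) [safe_mode & replace_psu -> driver_loaded]. ⇒ new: driver_loaded.
[4] (ii) [driver_loaded & overheat -> led_green]. ⇒ new: led_green.
Fixed point reached. cable_seated is concluded only by (iv); (iv) needs disk_detected (never derived).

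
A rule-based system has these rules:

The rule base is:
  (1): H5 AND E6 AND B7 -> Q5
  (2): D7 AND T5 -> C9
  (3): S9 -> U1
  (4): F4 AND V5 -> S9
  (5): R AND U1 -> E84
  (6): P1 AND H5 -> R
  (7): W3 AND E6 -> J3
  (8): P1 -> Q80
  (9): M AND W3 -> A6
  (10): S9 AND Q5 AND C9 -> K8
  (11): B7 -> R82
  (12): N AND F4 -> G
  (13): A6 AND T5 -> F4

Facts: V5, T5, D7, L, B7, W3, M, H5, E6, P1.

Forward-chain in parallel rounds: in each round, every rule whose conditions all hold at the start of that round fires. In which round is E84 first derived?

Round 1: (1) [H5 AND E6 AND B7 -> Q5]; (2) [D7 AND T5 -> C9]; (6) [P1 AND H5 -> R]; (7) [W3 AND E6 -> J3]; (8) [P1 -> Q80]; (9) [M AND W3 -> A6]; (11) [B7 -> R82]. New: Q5, C9, R, J3, Q80, A6, R82.
Round 2: (13) [A6 AND T5 -> F4]. New: F4.
Round 3: (4) [F4 AND V5 -> S9]. New: S9.
Round 4: (3) [S9 -> U1]; (10) [S9 AND Q5 AND C9 -> K8]. New: U1, K8.
Round 5: (5) [R AND U1 -> E84]. New: E84.
E84 first appears in round 5.

5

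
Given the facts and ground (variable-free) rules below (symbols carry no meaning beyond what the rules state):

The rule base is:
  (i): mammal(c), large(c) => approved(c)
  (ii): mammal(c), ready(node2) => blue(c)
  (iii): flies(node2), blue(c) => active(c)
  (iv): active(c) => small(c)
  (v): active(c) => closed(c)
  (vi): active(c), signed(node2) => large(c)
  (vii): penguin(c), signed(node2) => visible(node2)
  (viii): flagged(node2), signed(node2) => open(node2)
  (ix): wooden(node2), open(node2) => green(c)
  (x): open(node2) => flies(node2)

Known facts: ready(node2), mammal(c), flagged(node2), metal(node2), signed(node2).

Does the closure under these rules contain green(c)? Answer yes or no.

no

Round 1 — (ii), (viii), derive blue(c), open(node2).
Round 2 — (x), derive flies(node2).
Round 3 — (iii), derive active(c).
Round 4 — (iv), (v), (vi), derive small(c), closed(c), large(c).
Round 5 — (i), derive approved(c).
Fixed point reached. green(c) is concluded only by (ix); (ix) needs wooden(node2) (never derived).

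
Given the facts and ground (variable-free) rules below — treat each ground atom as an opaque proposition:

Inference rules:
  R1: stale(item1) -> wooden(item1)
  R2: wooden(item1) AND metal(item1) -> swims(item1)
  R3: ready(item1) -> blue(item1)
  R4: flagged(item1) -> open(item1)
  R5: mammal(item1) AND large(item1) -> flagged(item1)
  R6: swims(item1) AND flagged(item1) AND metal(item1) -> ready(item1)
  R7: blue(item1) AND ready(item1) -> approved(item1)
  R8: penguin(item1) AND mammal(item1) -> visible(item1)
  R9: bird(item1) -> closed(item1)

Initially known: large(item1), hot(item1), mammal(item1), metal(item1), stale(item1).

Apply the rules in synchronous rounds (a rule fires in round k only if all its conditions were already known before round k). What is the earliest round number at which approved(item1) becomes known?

Round 1 — R1, R5, derive wooden(item1), flagged(item1).
Round 2 — R2, R4, derive swims(item1), open(item1).
Round 3 — R6, derive ready(item1).
Round 4 — R3, derive blue(item1).
Round 5 — R7, derive approved(item1).
approved(item1) first appears in round 5.

5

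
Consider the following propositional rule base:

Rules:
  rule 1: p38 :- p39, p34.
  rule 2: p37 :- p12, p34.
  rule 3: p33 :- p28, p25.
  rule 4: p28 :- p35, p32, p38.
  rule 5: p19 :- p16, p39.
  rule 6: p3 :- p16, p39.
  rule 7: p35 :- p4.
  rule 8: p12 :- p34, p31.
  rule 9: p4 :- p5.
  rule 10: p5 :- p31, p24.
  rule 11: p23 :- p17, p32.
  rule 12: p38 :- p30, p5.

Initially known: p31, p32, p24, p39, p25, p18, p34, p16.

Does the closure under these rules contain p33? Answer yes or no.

[1] rule 1 [p38 :- p39, p34.]; rule 5 [p19 :- p16, p39.]; rule 6 [p3 :- p16, p39.]; rule 8 [p12 :- p34, p31.]; rule 10 [p5 :- p31, p24.]. ⇒ new: p38, p19, p3, p12, p5.
[2] rule 2 [p37 :- p12, p34.]; rule 9 [p4 :- p5.]. ⇒ new: p37, p4.
[3] rule 7 [p35 :- p4.]. ⇒ new: p35.
[4] rule 4 [p28 :- p35, p32, p38.]. ⇒ new: p28.
[5] rule 3 [p33 :- p28, p25.]. ⇒ new: p33.
p33 appears in round 5, so it is derivable.

yes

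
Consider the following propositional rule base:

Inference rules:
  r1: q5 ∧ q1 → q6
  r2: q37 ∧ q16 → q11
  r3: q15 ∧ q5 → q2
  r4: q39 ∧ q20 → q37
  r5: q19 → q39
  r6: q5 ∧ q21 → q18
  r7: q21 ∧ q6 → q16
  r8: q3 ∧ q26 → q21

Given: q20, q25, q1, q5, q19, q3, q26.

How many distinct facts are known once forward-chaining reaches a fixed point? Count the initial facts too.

14

[1] r1 [q5 ∧ q1 → q6]; r5 [q19 → q39]; r8 [q3 ∧ q26 → q21]. ⇒ new: q6, q39, q21.
[2] r4 [q39 ∧ q20 → q37]; r6 [q5 ∧ q21 → q18]; r7 [q21 ∧ q6 → q16]. ⇒ new: q37, q18, q16.
[3] r2 [q37 ∧ q16 → q11]. ⇒ new: q11.
Closure: {q1, q11, q16, q18, q19, q20, q21, q25, q26, q3, q37, q39, q5, q6} — 14 facts.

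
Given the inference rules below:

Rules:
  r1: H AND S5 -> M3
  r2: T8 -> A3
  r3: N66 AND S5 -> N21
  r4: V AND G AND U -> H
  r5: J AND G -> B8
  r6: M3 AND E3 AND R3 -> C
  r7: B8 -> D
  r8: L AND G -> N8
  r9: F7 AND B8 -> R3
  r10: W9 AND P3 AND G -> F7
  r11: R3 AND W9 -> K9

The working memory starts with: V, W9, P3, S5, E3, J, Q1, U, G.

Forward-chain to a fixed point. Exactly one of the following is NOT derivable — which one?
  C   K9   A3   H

A3

[1] r4 [V AND G AND U -> H]; r5 [J AND G -> B8]; r10 [W9 AND P3 AND G -> F7]. ⇒ new: H, B8, F7.
[2] r1 [H AND S5 -> M3]; r7 [B8 -> D]; r9 [F7 AND B8 -> R3]. ⇒ new: M3, D, R3.
[3] r6 [M3 AND E3 AND R3 -> C]; r11 [R3 AND W9 -> K9]. ⇒ new: C, K9.
Derived: C (round 3), H (round 1), K9 (round 3). A3 never appears in any round.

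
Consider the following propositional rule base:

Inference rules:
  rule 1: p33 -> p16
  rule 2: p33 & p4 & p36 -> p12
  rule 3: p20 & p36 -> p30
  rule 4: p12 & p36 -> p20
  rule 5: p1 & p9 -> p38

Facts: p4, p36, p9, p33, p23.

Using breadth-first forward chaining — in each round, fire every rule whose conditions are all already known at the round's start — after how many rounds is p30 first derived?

Round 1: rule 1 [p33 -> p16]; rule 2 [p33 & p4 & p36 -> p12]. Adds p16, p12.
Round 2: rule 4 [p12 & p36 -> p20]. Adds p20.
Round 3: rule 3 [p20 & p36 -> p30]. Adds p30.
p30 first appears in round 3.

3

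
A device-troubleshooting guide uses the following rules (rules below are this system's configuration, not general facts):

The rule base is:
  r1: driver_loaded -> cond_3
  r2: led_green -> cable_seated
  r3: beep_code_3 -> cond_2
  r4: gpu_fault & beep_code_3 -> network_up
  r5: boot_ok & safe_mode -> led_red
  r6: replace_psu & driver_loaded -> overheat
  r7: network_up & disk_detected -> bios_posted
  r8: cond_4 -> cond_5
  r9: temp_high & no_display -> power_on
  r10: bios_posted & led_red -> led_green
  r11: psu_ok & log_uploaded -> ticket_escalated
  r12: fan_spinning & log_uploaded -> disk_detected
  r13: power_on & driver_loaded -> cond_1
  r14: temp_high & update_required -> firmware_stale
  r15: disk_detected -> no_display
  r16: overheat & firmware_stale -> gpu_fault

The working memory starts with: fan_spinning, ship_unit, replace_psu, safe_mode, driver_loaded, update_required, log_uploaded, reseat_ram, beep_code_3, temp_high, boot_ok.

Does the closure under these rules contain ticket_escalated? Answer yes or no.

no

Round 1: r1 [driver_loaded -> cond_3]; r3 [beep_code_3 -> cond_2]; r5 [boot_ok & safe_mode -> led_red]; r6 [replace_psu & driver_loaded -> overheat]; r12 [fan_spinning & log_uploaded -> disk_detected]; r14 [temp_high & update_required -> firmware_stale]. Adds cond_3, cond_2, led_red, overheat, disk_detected, firmware_stale.
Round 2: r15 [disk_detected -> no_display]; r16 [overheat & firmware_stale -> gpu_fault]. Adds no_display, gpu_fault.
Round 3: r4 [gpu_fault & beep_code_3 -> network_up]; r9 [temp_high & no_display -> power_on]. Adds network_up, power_on.
Round 4: r7 [network_up & disk_detected -> bios_posted]; r13 [power_on & driver_loaded -> cond_1]. Adds bios_posted, cond_1.
Round 5: r10 [bios_posted & led_red -> led_green]. Adds led_green.
Round 6: r2 [led_green -> cable_seated]. Adds cable_seated.
Fixed point reached. ticket_escalated is concluded only by r11; r11 needs psu_ok (never derived).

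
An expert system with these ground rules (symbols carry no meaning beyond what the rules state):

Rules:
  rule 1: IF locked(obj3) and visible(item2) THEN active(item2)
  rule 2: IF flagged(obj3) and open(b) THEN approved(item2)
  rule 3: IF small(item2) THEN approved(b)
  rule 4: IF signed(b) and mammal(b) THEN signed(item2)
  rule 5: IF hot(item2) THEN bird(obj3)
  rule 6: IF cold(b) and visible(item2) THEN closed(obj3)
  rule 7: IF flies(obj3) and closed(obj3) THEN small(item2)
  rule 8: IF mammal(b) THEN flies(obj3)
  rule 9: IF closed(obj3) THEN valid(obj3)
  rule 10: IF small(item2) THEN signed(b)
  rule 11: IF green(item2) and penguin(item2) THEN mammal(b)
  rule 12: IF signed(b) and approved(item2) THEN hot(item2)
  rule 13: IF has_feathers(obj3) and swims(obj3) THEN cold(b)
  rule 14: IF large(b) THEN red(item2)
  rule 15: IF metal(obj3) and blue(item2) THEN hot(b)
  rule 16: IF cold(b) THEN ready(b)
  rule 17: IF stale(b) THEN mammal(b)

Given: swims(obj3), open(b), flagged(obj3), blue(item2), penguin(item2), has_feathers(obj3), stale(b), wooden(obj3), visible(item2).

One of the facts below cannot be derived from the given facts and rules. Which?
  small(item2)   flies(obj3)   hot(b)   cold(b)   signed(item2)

[1] rule 2 [IF flagged(obj3) and open(b) THEN approved(item2)]; rule 13 [IF has_feathers(obj3) and swims(obj3) THEN cold(b)]; rule 17 [IF stale(b) THEN mammal(b)]. ⇒ new: approved(item2), cold(b), mammal(b).
[2] rule 6 [IF cold(b) and visible(item2) THEN closed(obj3)]; rule 8 [IF mammal(b) THEN flies(obj3)]; rule 16 [IF cold(b) THEN ready(b)]. ⇒ new: closed(obj3), flies(obj3), ready(b).
[3] rule 7 [IF flies(obj3) and closed(obj3) THEN small(item2)]; rule 9 [IF closed(obj3) THEN valid(obj3)]. ⇒ new: small(item2), valid(obj3).
[4] rule 3 [IF small(item2) THEN approved(b)]; rule 10 [IF small(item2) THEN signed(b)]. ⇒ new: approved(b), signed(b).
[5] rule 4 [IF signed(b) and mammal(b) THEN signed(item2)]; rule 12 [IF signed(b) and approved(item2) THEN hot(item2)]. ⇒ new: signed(item2), hot(item2).
[6] rule 5 [IF hot(item2) THEN bird(obj3)]. ⇒ new: bird(obj3).
Derived: small(item2) (round 3), flies(obj3) (round 2), cold(b) (round 1), signed(item2) (round 5). hot(b) never appears in any round.

hot(b)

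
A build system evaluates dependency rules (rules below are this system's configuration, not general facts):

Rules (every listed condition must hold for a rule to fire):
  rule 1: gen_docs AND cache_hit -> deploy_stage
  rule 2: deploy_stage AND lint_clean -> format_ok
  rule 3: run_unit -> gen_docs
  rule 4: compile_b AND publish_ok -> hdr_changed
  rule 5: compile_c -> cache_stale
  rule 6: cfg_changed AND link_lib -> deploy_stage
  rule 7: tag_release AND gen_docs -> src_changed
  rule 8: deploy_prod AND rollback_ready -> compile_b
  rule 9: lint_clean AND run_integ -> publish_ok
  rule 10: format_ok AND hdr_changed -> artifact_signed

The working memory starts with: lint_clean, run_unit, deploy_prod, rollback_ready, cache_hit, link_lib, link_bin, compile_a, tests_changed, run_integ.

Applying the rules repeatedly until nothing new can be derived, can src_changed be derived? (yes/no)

Round 1: rule 3 [run_unit -> gen_docs]; rule 8 [deploy_prod AND rollback_ready -> compile_b]; rule 9 [lint_clean AND run_integ -> publish_ok]. Adds gen_docs, compile_b, publish_ok.
Round 2: rule 1 [gen_docs AND cache_hit -> deploy_stage]; rule 4 [compile_b AND publish_ok -> hdr_changed]. Adds deploy_stage, hdr_changed.
Round 3: rule 2 [deploy_stage AND lint_clean -> format_ok]. Adds format_ok.
Round 4: rule 10 [format_ok AND hdr_changed -> artifact_signed]. Adds artifact_signed.
Fixed point reached. src_changed is concluded only by rule 7; rule 7 needs tag_release (never derived).

no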